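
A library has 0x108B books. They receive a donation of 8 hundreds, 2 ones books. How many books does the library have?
Convert 0x108B (hexadecimal) → 1×4096 + 8×16 + 11 = 4235 (decimal)
Convert 8 hundreds, 2 ones (place-value notation) → 8×100 + 2 = 802 (decimal)
Compute 4235 + 802 = 5037
5037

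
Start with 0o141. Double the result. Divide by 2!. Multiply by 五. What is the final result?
Convert 0o141 (octal) → 1×64 + 4×8 + 1 = 97 (decimal)
Start: 97
97 × 2 = 194
Convert 2! (factorial) → 2 (decimal)
194 ÷ 2 = 97
Convert 五 (Chinese numeral) → 5 (decimal)
97 × 5 = 485
485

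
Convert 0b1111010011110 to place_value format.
Convert 0b1111010011110 (binary) → 4096 + 2048 + 1024 + 512 + 128 + 16 + 8 + 4 + 2 = 7838 (decimal)
Convert 7838 (decimal) → 7838 = 7×1000 + 8×100 + 3×10 + 8 → 7 thousands, 8 hundreds, 3 tens, 8 ones (place-value notation)
7 thousands, 8 hundreds, 3 tens, 8 ones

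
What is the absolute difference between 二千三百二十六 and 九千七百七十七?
Convert 二千三百二十六 (Chinese numeral) → 2×1000 + 3×100 + 2×10 + 6 = 2326 (decimal)
Convert 九千七百七十七 (Chinese numeral) → 9×1000 + 7×100 + 7×10 + 7 = 9777 (decimal)
Compute |2326 - 9777| = 7451
7451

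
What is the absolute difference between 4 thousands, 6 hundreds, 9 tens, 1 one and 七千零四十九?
Convert 4 thousands, 6 hundreds, 9 tens, 1 one (place-value notation) → 4×1000 + 6×100 + 9×10 + 1 = 4691 (decimal)
Convert 七千零四十九 (Chinese numeral) → 7×1000 + 4×10 + 9 = 7049 (decimal)
Compute |4691 - 7049| = 2358
2358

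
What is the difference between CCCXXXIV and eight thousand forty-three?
Convert CCCXXXIV (Roman numeral) → 100 + 100 + 100 + 10 + 10 + 10 + 4 = 334 (decimal)
Convert eight thousand forty-three (English words) → 8×1000 + 43 = 8043 (decimal)
Difference: |334 - 8043| = 7709
7709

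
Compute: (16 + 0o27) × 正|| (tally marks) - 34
Convert 0o27 (octal) → 2×8 + 7 = 23 (decimal)
Convert 正|| (tally marks) → 5 + 2 = 7 (decimal)
Expression in decimal: (16 + 23) × 7 - 34
Parentheses first: 16 + 23 = 39
Multiply: 39 × 7 = 273
Subtract: 273 - 34 = 239
239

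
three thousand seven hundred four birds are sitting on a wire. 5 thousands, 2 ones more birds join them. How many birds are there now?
Convert three thousand seven hundred four (English words) → 3×1000 + 7×100 + 4 = 3704 (decimal)
Convert 5 thousands, 2 ones (place-value notation) → 5×1000 + 2 = 5002 (decimal)
Compute 3704 + 5002 = 8706
8706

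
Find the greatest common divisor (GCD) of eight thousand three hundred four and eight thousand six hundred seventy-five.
Convert eight thousand three hundred four (English words) → 8×1000 + 3×100 + 4 = 8304 (decimal)
Convert eight thousand six hundred seventy-five (English words) → 8×1000 + 6×100 + 75 = 8675 (decimal)
Compute gcd(8304, 8675) = 1
1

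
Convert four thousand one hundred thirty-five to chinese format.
Convert four thousand one hundred thirty-five (English words) → 4×1000 + 1×100 + 35 = 4135 (decimal)
Convert 4135 (decimal) → 4135 = 4×1000 + 1×100 + 3×10 + 5 → 四千一百三十五 (Chinese numeral)
四千一百三十五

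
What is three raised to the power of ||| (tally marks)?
Convert three (English words) → 3 (decimal)
Convert ||| (tally marks) → 3 (decimal)
Compute 3 ^ 3 = 27
27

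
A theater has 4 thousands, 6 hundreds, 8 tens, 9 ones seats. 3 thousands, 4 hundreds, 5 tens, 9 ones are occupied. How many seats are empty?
Convert 4 thousands, 6 hundreds, 8 tens, 9 ones (place-value notation) → 4×1000 + 6×100 + 8×10 + 9 = 4689 (decimal)
Convert 3 thousands, 4 hundreds, 5 tens, 9 ones (place-value notation) → 3×1000 + 4×100 + 5×10 + 9 = 3459 (decimal)
Compute 4689 - 3459 = 1230
1230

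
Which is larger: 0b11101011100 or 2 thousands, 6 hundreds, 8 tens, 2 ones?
Convert 0b11101011100 (binary) → 1024 + 512 + 256 + 64 + 16 + 8 + 4 = 1884 (decimal)
Convert 2 thousands, 6 hundreds, 8 tens, 2 ones (place-value notation) → 2×1000 + 6×100 + 8×10 + 2 = 2682 (decimal)
Compare 1884 vs 2682: larger = 2682
2682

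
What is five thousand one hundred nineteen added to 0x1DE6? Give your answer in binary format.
Convert five thousand one hundred nineteen (English words) → 5×1000 + 1×100 + 19 = 5119 (decimal)
Convert 0x1DE6 (hexadecimal) → 1×4096 + 13×256 + 14×16 + 6 = 7654 (decimal)
Compute 5119 + 7654 = 12773
Convert 12773 (decimal) → 12773 = 8192 + 4096 + 256 + 128 + 64 + 32 + 4 + 1 → 0b11000111100101 (binary)
0b11000111100101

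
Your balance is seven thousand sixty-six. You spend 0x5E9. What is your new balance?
Convert seven thousand sixty-six (English words) → 7×1000 + 66 = 7066 (decimal)
Convert 0x5E9 (hexadecimal) → 5×256 + 14×16 + 9 = 1513 (decimal)
Compute 7066 - 1513 = 5553
5553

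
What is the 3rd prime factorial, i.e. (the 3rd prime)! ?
Convert the 3rd prime (prime index) → 5 (decimal)
Compute 5! = 120
120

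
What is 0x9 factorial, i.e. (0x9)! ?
Convert 0x9 (hexadecimal) → 9 (decimal)
Compute 9! = 362880
362880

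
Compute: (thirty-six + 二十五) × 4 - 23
Convert thirty-six (English words) → 36 (decimal)
Convert 二十五 (Chinese numeral) → 2×10 + 5 = 25 (decimal)
Expression in decimal: (36 + 25) × 4 - 23
Parentheses first: 36 + 25 = 61
Multiply: 61 × 4 = 244
Subtract: 244 - 23 = 221
221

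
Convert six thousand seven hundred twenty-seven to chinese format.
Convert six thousand seven hundred twenty-seven (English words) → 6×1000 + 7×100 + 27 = 6727 (decimal)
Convert 6727 (decimal) → 6727 = 6×1000 + 7×100 + 2×10 + 7 → 六千七百二十七 (Chinese numeral)
六千七百二十七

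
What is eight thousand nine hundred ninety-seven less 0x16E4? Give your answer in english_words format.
Convert eight thousand nine hundred ninety-seven (English words) → 8×1000 + 9×100 + 97 = 8997 (decimal)
Convert 0x16E4 (hexadecimal) → 1×4096 + 6×256 + 14×16 + 4 = 5860 (decimal)
Compute 8997 - 5860 = 3137
Convert 3137 (decimal) → 3137 = 3×1000 + 1×100 + 37 → three thousand one hundred thirty-seven (English words)
three thousand one hundred thirty-seven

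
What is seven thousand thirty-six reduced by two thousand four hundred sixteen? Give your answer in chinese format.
Convert seven thousand thirty-six (English words) → 7×1000 + 36 = 7036 (decimal)
Convert two thousand four hundred sixteen (English words) → 2×1000 + 4×100 + 16 = 2416 (decimal)
Compute 7036 - 2416 = 4620
Convert 4620 (decimal) → 4620 = 4×1000 + 6×100 + 2×10 → 四千六百二十 (Chinese numeral)
四千六百二十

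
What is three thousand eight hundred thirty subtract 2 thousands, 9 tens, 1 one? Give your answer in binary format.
Convert three thousand eight hundred thirty (English words) → 3×1000 + 8×100 + 30 = 3830 (decimal)
Convert 2 thousands, 9 tens, 1 one (place-value notation) → 2×1000 + 9×10 + 1 = 2091 (decimal)
Compute 3830 - 2091 = 1739
Convert 1739 (decimal) → 1739 = 1024 + 512 + 128 + 64 + 8 + 2 + 1 → 0b11011001011 (binary)
0b11011001011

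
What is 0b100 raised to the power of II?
Convert 0b100 (binary) → 4 (decimal)
Convert II (Roman numeral) → 1 + 1 = 2 (decimal)
Compute 4 ^ 2 = 16
16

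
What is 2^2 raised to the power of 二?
Convert 2^2 (power) → 4 (decimal)
Convert 二 (Chinese numeral) → 2 (decimal)
Compute 4 ^ 2 = 16
16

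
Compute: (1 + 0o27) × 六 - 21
Convert 0o27 (octal) → 2×8 + 7 = 23 (decimal)
Convert 六 (Chinese numeral) → 6 (decimal)
Expression in decimal: (1 + 23) × 6 - 21
Parentheses first: 1 + 23 = 24
Multiply: 24 × 6 = 144
Subtract: 144 - 21 = 123
123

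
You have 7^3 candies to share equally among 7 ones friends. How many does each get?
Convert 7^3 (power) → 343 (decimal)
Convert 7 ones (place-value notation) → 7 (decimal)
Compute 343 ÷ 7 = 49
49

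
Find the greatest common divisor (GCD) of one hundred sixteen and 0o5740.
Convert one hundred sixteen (English words) → 1×100 + 16 = 116 (decimal)
Convert 0o5740 (octal) → 5×512 + 7×64 + 4×8 = 3040 (decimal)
Compute gcd(116, 3040) = 4
4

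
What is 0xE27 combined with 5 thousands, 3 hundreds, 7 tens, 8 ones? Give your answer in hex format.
Convert 0xE27 (hexadecimal) → 14×256 + 2×16 + 7 = 3623 (decimal)
Convert 5 thousands, 3 hundreds, 7 tens, 8 ones (place-value notation) → 5×1000 + 3×100 + 7×10 + 8 = 5378 (decimal)
Compute 3623 + 5378 = 9001
Convert 9001 (decimal) → 9001 = 2×4096 + 3×256 + 2×16 + 9 → 0x2329 (hexadecimal)
0x2329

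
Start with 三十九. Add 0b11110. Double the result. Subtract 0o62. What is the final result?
Convert 三十九 (Chinese numeral) → 3×10 + 9 = 39 (decimal)
Start: 39
Convert 0b11110 (binary) → 16 + 8 + 4 + 2 = 30 (decimal)
39 + 30 = 69
69 × 2 = 138
Convert 0o62 (octal) → 6×8 + 2 = 50 (decimal)
138 - 50 = 88
88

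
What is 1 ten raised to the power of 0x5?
Convert 1 ten (place-value notation) → 1×10 = 10 (decimal)
Convert 0x5 (hexadecimal) → 5 (decimal)
Compute 10 ^ 5 = 100000
100000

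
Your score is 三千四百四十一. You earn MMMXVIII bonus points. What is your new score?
Convert 三千四百四十一 (Chinese numeral) → 3×1000 + 4×100 + 4×10 + 1 = 3441 (decimal)
Convert MMMXVIII (Roman numeral) → 1000 + 1000 + 1000 + 10 + 5 + 1 + 1 + 1 = 3018 (decimal)
Compute 3441 + 3018 = 6459
6459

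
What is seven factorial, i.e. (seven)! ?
Convert seven (English words) → 7 (decimal)
Compute 7! = 5040
5040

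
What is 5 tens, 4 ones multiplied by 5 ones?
Convert 5 tens, 4 ones (place-value notation) → 5×10 + 4 = 54 (decimal)
Convert 5 ones (place-value notation) → 5 (decimal)
Compute 54 × 5 = 270
270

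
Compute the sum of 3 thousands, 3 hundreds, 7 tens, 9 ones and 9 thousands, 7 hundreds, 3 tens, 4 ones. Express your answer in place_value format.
Convert 3 thousands, 3 hundreds, 7 tens, 9 ones (place-value notation) → 3×1000 + 3×100 + 7×10 + 9 = 3379 (decimal)
Convert 9 thousands, 7 hundreds, 3 tens, 4 ones (place-value notation) → 9×1000 + 7×100 + 3×10 + 4 = 9734 (decimal)
Compute 3379 + 9734 = 13113
Convert 13113 (decimal) → 13113 = 13×1000 + 1×100 + 1×10 + 3 → 13 thousands, 1 hundred, 1 ten, 3 ones (place-value notation)
13 thousands, 1 hundred, 1 ten, 3 ones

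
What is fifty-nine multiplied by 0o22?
Convert fifty-nine (English words) → 59 (decimal)
Convert 0o22 (octal) → 2×8 + 2 = 18 (decimal)
Compute 59 × 18 = 1062
1062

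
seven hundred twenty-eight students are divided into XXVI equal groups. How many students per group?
Convert seven hundred twenty-eight (English words) → 7×100 + 28 = 728 (decimal)
Convert XXVI (Roman numeral) → 10 + 10 + 5 + 1 = 26 (decimal)
Compute 728 ÷ 26 = 28
28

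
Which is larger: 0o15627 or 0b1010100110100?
Convert 0o15627 (octal) → 1×4096 + 5×512 + 6×64 + 2×8 + 7 = 7063 (decimal)
Convert 0b1010100110100 (binary) → 4096 + 1024 + 256 + 32 + 16 + 4 = 5428 (decimal)
Compare 7063 vs 5428: larger = 7063
7063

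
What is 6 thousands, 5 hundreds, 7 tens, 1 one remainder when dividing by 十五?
Convert 6 thousands, 5 hundreds, 7 tens, 1 one (place-value notation) → 6×1000 + 5×100 + 7×10 + 1 = 6571 (decimal)
Convert 十五 (Chinese numeral) → 1×10 + 5 = 15 (decimal)
Compute 6571 mod 15 = 1
1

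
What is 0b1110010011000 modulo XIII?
Convert 0b1110010011000 (binary) → 4096 + 2048 + 1024 + 128 + 16 + 8 = 7320 (decimal)
Convert XIII (Roman numeral) → 10 + 1 + 1 + 1 = 13 (decimal)
Compute 7320 mod 13 = 1
1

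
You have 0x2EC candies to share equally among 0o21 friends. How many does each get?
Convert 0x2EC (hexadecimal) → 2×256 + 14×16 + 12 = 748 (decimal)
Convert 0o21 (octal) → 2×8 + 1 = 17 (decimal)
Compute 748 ÷ 17 = 44
44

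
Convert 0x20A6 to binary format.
Convert 0x20A6 (hexadecimal) → 2×4096 + 10×16 + 6 = 8358 (decimal)
Convert 8358 (decimal) → 8358 = 8192 + 128 + 32 + 4 + 2 → 0b10000010100110 (binary)
0b10000010100110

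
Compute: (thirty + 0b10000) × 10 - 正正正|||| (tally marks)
Convert thirty (English words) → 30 (decimal)
Convert 0b10000 (binary) → 16 (decimal)
Convert 正正正|||| (tally marks) → 5 + 5 + 5 + 4 = 19 (decimal)
Expression in decimal: (30 + 16) × 10 - 19
Parentheses first: 30 + 16 = 46
Multiply: 46 × 10 = 460
Subtract: 460 - 19 = 441
441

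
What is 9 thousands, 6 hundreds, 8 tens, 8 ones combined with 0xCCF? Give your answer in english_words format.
Convert 9 thousands, 6 hundreds, 8 tens, 8 ones (place-value notation) → 9×1000 + 6×100 + 8×10 + 8 = 9688 (decimal)
Convert 0xCCF (hexadecimal) → 12×256 + 12×16 + 15 = 3279 (decimal)
Compute 9688 + 3279 = 12967
Convert 12967 (decimal) → 12967 = 12×1000 + 9×100 + 67 → twelve thousand nine hundred sixty-seven (English words)
twelve thousand nine hundred sixty-seven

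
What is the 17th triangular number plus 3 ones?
The 17th triangular number = 17×18/2 = 153
Convert 3 ones (place-value notation) → 3 (decimal)
Compute 153 + 3 = 156
156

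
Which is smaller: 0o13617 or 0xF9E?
Convert 0o13617 (octal) → 1×4096 + 3×512 + 6×64 + 1×8 + 7 = 6031 (decimal)
Convert 0xF9E (hexadecimal) → 15×256 + 9×16 + 14 = 3998 (decimal)
Compare 6031 vs 3998: smaller = 3998
3998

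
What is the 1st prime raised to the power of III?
Convert the 1st prime (prime index) → 2 (decimal)
Convert III (Roman numeral) → 1 + 1 + 1 = 3 (decimal)
Compute 2 ^ 3 = 8
8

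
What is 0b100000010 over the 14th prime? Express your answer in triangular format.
Convert 0b100000010 (binary) → 256 + 2 = 258 (decimal)
Convert the 14th prime (prime index) → 43 (decimal)
Compute 258 ÷ 43 = 6
Convert 6 (decimal) → 6 = 3×4/2 → the 3rd triangular number (triangular index)
the 3rd triangular number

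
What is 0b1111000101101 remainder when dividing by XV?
Convert 0b1111000101101 (binary) → 4096 + 2048 + 1024 + 512 + 32 + 8 + 4 + 1 = 7725 (decimal)
Convert XV (Roman numeral) → 10 + 5 = 15 (decimal)
Compute 7725 mod 15 = 0
0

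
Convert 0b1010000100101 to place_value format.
Convert 0b1010000100101 (binary) → 4096 + 1024 + 32 + 4 + 1 = 5157 (decimal)
Convert 5157 (decimal) → 5157 = 5×1000 + 1×100 + 5×10 + 7 → 5 thousands, 1 hundred, 5 tens, 7 ones (place-value notation)
5 thousands, 1 hundred, 5 tens, 7 ones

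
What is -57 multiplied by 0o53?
Convert 0o53 (octal) → 5×8 + 3 = 43 (decimal)
Compute -57 × 43 = -2451
-2451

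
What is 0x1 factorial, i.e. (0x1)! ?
Convert 0x1 (hexadecimal) → 1 (decimal)
Compute 1! = 1
1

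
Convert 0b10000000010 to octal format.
Convert 0b10000000010 (binary) → 1024 + 2 = 1026 (decimal)
Convert 1026 (decimal) → 1026 = 2×512 + 2 → 0o2002 (octal)
0o2002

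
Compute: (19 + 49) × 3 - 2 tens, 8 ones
Convert 2 tens, 8 ones (place-value notation) → 2×10 + 8 = 28 (decimal)
Expression in decimal: (19 + 49) × 3 - 28
Parentheses first: 19 + 49 = 68
Multiply: 68 × 3 = 204
Subtract: 204 - 28 = 176
176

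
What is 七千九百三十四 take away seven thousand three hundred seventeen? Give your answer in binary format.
Convert 七千九百三十四 (Chinese numeral) → 7×1000 + 9×100 + 3×10 + 4 = 7934 (decimal)
Convert seven thousand three hundred seventeen (English words) → 7×1000 + 3×100 + 17 = 7317 (decimal)
Compute 7934 - 7317 = 617
Convert 617 (decimal) → 617 = 512 + 64 + 32 + 8 + 1 → 0b1001101001 (binary)
0b1001101001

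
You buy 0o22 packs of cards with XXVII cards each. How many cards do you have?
Convert XXVII (Roman numeral) → 10 + 10 + 5 + 1 + 1 = 27 (decimal)
Convert 0o22 (octal) → 2×8 + 2 = 18 (decimal)
Compute 27 × 18 = 486
486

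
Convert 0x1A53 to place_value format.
Convert 0x1A53 (hexadecimal) → 1×4096 + 10×256 + 5×16 + 3 = 6739 (decimal)
Convert 6739 (decimal) → 6739 = 6×1000 + 7×100 + 3×10 + 9 → 6 thousands, 7 hundreds, 3 tens, 9 ones (place-value notation)
6 thousands, 7 hundreds, 3 tens, 9 ones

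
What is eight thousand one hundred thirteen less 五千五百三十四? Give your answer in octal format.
Convert eight thousand one hundred thirteen (English words) → 8×1000 + 1×100 + 13 = 8113 (decimal)
Convert 五千五百三十四 (Chinese numeral) → 5×1000 + 5×100 + 3×10 + 4 = 5534 (decimal)
Compute 8113 - 5534 = 2579
Convert 2579 (decimal) → 2579 = 5×512 + 2×8 + 3 → 0o5023 (octal)
0o5023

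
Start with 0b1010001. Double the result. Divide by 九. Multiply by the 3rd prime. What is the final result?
Convert 0b1010001 (binary) → 64 + 16 + 1 = 81 (decimal)
Start: 81
81 × 2 = 162
Convert 九 (Chinese numeral) → 9 (decimal)
162 ÷ 9 = 18
Convert the 3rd prime (prime index) → 5 (decimal)
18 × 5 = 90
90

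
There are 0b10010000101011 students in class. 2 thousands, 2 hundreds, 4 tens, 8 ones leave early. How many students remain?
Convert 0b10010000101011 (binary) → 8192 + 1024 + 32 + 8 + 2 + 1 = 9259 (decimal)
Convert 2 thousands, 2 hundreds, 4 tens, 8 ones (place-value notation) → 2×1000 + 2×100 + 4×10 + 8 = 2248 (decimal)
Compute 9259 - 2248 = 7011
7011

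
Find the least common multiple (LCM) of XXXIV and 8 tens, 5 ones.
Convert XXXIV (Roman numeral) → 10 + 10 + 10 + 4 = 34 (decimal)
Convert 8 tens, 5 ones (place-value notation) → 8×10 + 5 = 85 (decimal)
Compute lcm(34, 85) = 170
170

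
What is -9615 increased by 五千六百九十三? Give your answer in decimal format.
Convert 五千六百九十三 (Chinese numeral) → 5×1000 + 6×100 + 9×10 + 3 = 5693 (decimal)
Compute -9615 + 5693 = -3922
-3922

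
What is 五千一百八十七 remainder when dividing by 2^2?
Convert 五千一百八十七 (Chinese numeral) → 5×1000 + 1×100 + 8×10 + 7 = 5187 (decimal)
Convert 2^2 (power) → 4 (decimal)
Compute 5187 mod 4 = 3
3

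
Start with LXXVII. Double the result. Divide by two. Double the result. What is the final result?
Convert LXXVII (Roman numeral) → 50 + 10 + 10 + 5 + 1 + 1 = 77 (decimal)
Start: 77
77 × 2 = 154
Convert two (English words) → 2 (decimal)
154 ÷ 2 = 77
77 × 2 = 154
154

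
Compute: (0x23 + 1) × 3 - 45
Convert 0x23 (hexadecimal) → 2×16 + 3 = 35 (decimal)
Expression in decimal: (35 + 1) × 3 - 45
Parentheses first: 35 + 1 = 36
Multiply: 36 × 3 = 108
Subtract: 108 - 45 = 63
63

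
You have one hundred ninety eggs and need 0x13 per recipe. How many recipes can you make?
Convert one hundred ninety (English words) → 1×100 + 90 = 190 (decimal)
Convert 0x13 (hexadecimal) → 1×16 + 3 = 19 (decimal)
Compute 190 ÷ 19 = 10
10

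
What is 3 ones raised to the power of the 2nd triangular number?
Convert 3 ones (place-value notation) → 3 (decimal)
Convert the 2nd triangular number (triangular index) → 2×3/2 = 3 (decimal)
Compute 3 ^ 3 = 27
27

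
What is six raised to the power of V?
Convert six (English words) → 6 (decimal)
Convert V (Roman numeral) → 5 (decimal)
Compute 6 ^ 5 = 7776
7776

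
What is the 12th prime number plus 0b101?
The 12th prime number = 37
Convert 0b101 (binary) → 4 + 1 = 5 (decimal)
Compute 37 + 5 = 42
42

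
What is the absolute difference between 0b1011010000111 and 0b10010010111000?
Convert 0b1011010000111 (binary) → 4096 + 1024 + 512 + 128 + 4 + 2 + 1 = 5767 (decimal)
Convert 0b10010010111000 (binary) → 8192 + 1024 + 128 + 32 + 16 + 8 = 9400 (decimal)
Compute |5767 - 9400| = 3633
3633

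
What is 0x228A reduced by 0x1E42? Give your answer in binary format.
Convert 0x228A (hexadecimal) → 2×4096 + 2×256 + 8×16 + 10 = 8842 (decimal)
Convert 0x1E42 (hexadecimal) → 1×4096 + 14×256 + 4×16 + 2 = 7746 (decimal)
Compute 8842 - 7746 = 1096
Convert 1096 (decimal) → 1096 = 1024 + 64 + 8 → 0b10001001000 (binary)
0b10001001000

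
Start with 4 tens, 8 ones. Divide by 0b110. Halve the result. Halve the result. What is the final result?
Convert 4 tens, 8 ones (place-value notation) → 4×10 + 8 = 48 (decimal)
Start: 48
Convert 0b110 (binary) → 4 + 2 = 6 (decimal)
48 ÷ 6 = 8
8 ÷ 2 = 4
4 ÷ 2 = 2
2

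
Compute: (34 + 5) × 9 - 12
Parentheses first: 34 + 5 = 39
Multiply: 39 × 9 = 351
Subtract: 351 - 12 = 339
339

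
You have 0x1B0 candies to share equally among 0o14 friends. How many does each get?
Convert 0x1B0 (hexadecimal) → 1×256 + 11×16 = 432 (decimal)
Convert 0o14 (octal) → 1×8 + 4 = 12 (decimal)
Compute 432 ÷ 12 = 36
36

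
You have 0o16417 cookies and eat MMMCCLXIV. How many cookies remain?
Convert 0o16417 (octal) → 1×4096 + 6×512 + 4×64 + 1×8 + 7 = 7439 (decimal)
Convert MMMCCLXIV (Roman numeral) → 1000 + 1000 + 1000 + 100 + 100 + 50 + 10 + 4 = 3264 (decimal)
Compute 7439 - 3264 = 4175
4175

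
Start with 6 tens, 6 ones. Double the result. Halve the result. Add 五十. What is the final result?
Convert 6 tens, 6 ones (place-value notation) → 6×10 + 6 = 66 (decimal)
Start: 66
66 × 2 = 132
132 ÷ 2 = 66
Convert 五十 (Chinese numeral) → 5×10 = 50 (decimal)
66 + 50 = 116
116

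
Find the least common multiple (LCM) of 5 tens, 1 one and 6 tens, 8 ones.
Convert 5 tens, 1 one (place-value notation) → 5×10 + 1 = 51 (decimal)
Convert 6 tens, 8 ones (place-value notation) → 6×10 + 8 = 68 (decimal)
Compute lcm(51, 68) = 204
204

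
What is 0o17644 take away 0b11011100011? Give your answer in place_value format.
Convert 0o17644 (octal) → 1×4096 + 7×512 + 6×64 + 4×8 + 4 = 8100 (decimal)
Convert 0b11011100011 (binary) → 1024 + 512 + 128 + 64 + 32 + 2 + 1 = 1763 (decimal)
Compute 8100 - 1763 = 6337
Convert 6337 (decimal) → 6337 = 6×1000 + 3×100 + 3×10 + 7 → 6 thousands, 3 hundreds, 3 tens, 7 ones (place-value notation)
6 thousands, 3 hundreds, 3 tens, 7 ones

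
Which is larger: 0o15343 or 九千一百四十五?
Convert 0o15343 (octal) → 1×4096 + 5×512 + 3×64 + 4×8 + 3 = 6883 (decimal)
Convert 九千一百四十五 (Chinese numeral) → 9×1000 + 1×100 + 4×10 + 5 = 9145 (decimal)
Compare 6883 vs 9145: larger = 9145
9145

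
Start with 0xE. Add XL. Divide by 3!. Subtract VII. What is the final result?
Convert 0xE (hexadecimal) → 14 (decimal)
Start: 14
Convert XL (Roman numeral) → 40 (decimal)
14 + 40 = 54
Convert 3! (factorial) → 6 (decimal)
54 ÷ 6 = 9
Convert VII (Roman numeral) → 5 + 1 + 1 = 7 (decimal)
9 - 7 = 2
2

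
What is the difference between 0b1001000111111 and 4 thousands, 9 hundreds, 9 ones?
Convert 0b1001000111111 (binary) → 4096 + 512 + 32 + 16 + 8 + 4 + 2 + 1 = 4671 (decimal)
Convert 4 thousands, 9 hundreds, 9 ones (place-value notation) → 4×1000 + 9×100 + 9 = 4909 (decimal)
Difference: |4671 - 4909| = 238
238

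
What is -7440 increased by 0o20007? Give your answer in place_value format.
Convert 0o20007 (octal) → 2×4096 + 7 = 8199 (decimal)
Compute -7440 + 8199 = 759
Convert 759 (decimal) → 759 = 7×100 + 5×10 + 9 → 7 hundreds, 5 tens, 9 ones (place-value notation)
7 hundreds, 5 tens, 9 ones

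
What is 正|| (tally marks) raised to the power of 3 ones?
Convert 正|| (tally marks) → 5 + 2 = 7 (decimal)
Convert 3 ones (place-value notation) → 3 (decimal)
Compute 7 ^ 3 = 343
343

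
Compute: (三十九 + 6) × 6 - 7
Convert 三十九 (Chinese numeral) → 3×10 + 9 = 39 (decimal)
Expression in decimal: (39 + 6) × 6 - 7
Parentheses first: 39 + 6 = 45
Multiply: 45 × 6 = 270
Subtract: 270 - 7 = 263
263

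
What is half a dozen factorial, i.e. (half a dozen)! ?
Convert half a dozen (colloquial) → 6 (decimal)
Compute 6! = 720
720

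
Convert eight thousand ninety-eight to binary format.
Convert eight thousand ninety-eight (English words) → 8×1000 + 98 = 8098 (decimal)
Convert 8098 (decimal) → 8098 = 4096 + 2048 + 1024 + 512 + 256 + 128 + 32 + 2 → 0b1111110100010 (binary)
0b1111110100010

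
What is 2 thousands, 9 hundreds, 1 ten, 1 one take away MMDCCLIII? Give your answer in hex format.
Convert 2 thousands, 9 hundreds, 1 ten, 1 one (place-value notation) → 2×1000 + 9×100 + 1×10 + 1 = 2911 (decimal)
Convert MMDCCLIII (Roman numeral) → 1000 + 1000 + 500 + 100 + 100 + 50 + 1 + 1 + 1 = 2753 (decimal)
Compute 2911 - 2753 = 158
Convert 158 (decimal) → 158 = 9×16 + 14 → 0x9E (hexadecimal)
0x9E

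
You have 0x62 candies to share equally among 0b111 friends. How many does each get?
Convert 0x62 (hexadecimal) → 6×16 + 2 = 98 (decimal)
Convert 0b111 (binary) → 4 + 2 + 1 = 7 (decimal)
Compute 98 ÷ 7 = 14
14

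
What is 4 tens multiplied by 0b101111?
Convert 4 tens (place-value notation) → 4×10 = 40 (decimal)
Convert 0b101111 (binary) → 32 + 8 + 4 + 2 + 1 = 47 (decimal)
Compute 40 × 47 = 1880
1880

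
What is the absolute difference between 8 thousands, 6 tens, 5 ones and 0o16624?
Convert 8 thousands, 6 tens, 5 ones (place-value notation) → 8×1000 + 6×10 + 5 = 8065 (decimal)
Convert 0o16624 (octal) → 1×4096 + 6×512 + 6×64 + 2×8 + 4 = 7572 (decimal)
Compute |8065 - 7572| = 493
493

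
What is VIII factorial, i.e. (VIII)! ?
Convert VIII (Roman numeral) → 5 + 1 + 1 + 1 = 8 (decimal)
Compute 8! = 40320
40320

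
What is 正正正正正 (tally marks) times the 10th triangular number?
Convert 正正正正正 (tally marks) → 5 + 5 + 5 + 5 + 5 = 25 (decimal)
Convert the 10th triangular number (triangular index) → 10×11/2 = 55 (decimal)
Compute 25 × 55 = 1375
1375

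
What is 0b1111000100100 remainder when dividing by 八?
Convert 0b1111000100100 (binary) → 4096 + 2048 + 1024 + 512 + 32 + 4 = 7716 (decimal)
Convert 八 (Chinese numeral) → 8 (decimal)
Compute 7716 mod 8 = 4
4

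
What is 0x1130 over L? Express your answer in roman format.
Convert 0x1130 (hexadecimal) → 1×4096 + 1×256 + 3×16 = 4400 (decimal)
Convert L (Roman numeral) → 50 (decimal)
Compute 4400 ÷ 50 = 88
Convert 88 (decimal) → 88 = 50 + 10 + 10 + 10 + 5 + 1 + 1 + 1 → LXXXVIII (Roman numeral)
LXXXVIII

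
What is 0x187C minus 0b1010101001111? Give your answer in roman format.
Convert 0x187C (hexadecimal) → 1×4096 + 8×256 + 7×16 + 12 = 6268 (decimal)
Convert 0b1010101001111 (binary) → 4096 + 1024 + 256 + 64 + 8 + 4 + 2 + 1 = 5455 (decimal)
Compute 6268 - 5455 = 813
Convert 813 (decimal) → 813 = 500 + 100 + 100 + 100 + 10 + 1 + 1 + 1 → DCCCXIII (Roman numeral)
DCCCXIII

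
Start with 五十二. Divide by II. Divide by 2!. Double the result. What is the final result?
Convert 五十二 (Chinese numeral) → 5×10 + 2 = 52 (decimal)
Start: 52
Convert II (Roman numeral) → 1 + 1 = 2 (decimal)
52 ÷ 2 = 26
Convert 2! (factorial) → 2 (decimal)
26 ÷ 2 = 13
13 × 2 = 26
26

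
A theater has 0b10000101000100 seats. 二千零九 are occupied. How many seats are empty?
Convert 0b10000101000100 (binary) → 8192 + 256 + 64 + 4 = 8516 (decimal)
Convert 二千零九 (Chinese numeral) → 2×1000 + 9 = 2009 (decimal)
Compute 8516 - 2009 = 6507
6507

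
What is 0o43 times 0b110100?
Convert 0o43 (octal) → 4×8 + 3 = 35 (decimal)
Convert 0b110100 (binary) → 32 + 16 + 4 = 52 (decimal)
Compute 35 × 52 = 1820
1820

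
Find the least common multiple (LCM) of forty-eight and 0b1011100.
Convert forty-eight (English words) → 48 (decimal)
Convert 0b1011100 (binary) → 64 + 16 + 8 + 4 = 92 (decimal)
Compute lcm(48, 92) = 1104
1104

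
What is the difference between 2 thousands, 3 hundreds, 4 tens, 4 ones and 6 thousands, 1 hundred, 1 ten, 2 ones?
Convert 2 thousands, 3 hundreds, 4 tens, 4 ones (place-value notation) → 2×1000 + 3×100 + 4×10 + 4 = 2344 (decimal)
Convert 6 thousands, 1 hundred, 1 ten, 2 ones (place-value notation) → 6×1000 + 1×100 + 1×10 + 2 = 6112 (decimal)
Difference: |2344 - 6112| = 3768
3768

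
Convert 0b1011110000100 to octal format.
Convert 0b1011110000100 (binary) → 4096 + 1024 + 512 + 256 + 128 + 4 = 6020 (decimal)
Convert 6020 (decimal) → 6020 = 1×4096 + 3×512 + 6×64 + 4 → 0o13604 (octal)
0o13604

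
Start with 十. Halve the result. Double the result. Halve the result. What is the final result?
Convert 十 (Chinese numeral) → 1×10 = 10 (decimal)
Start: 10
10 ÷ 2 = 5
5 × 2 = 10
10 ÷ 2 = 5
5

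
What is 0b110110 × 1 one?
Convert 0b110110 (binary) → 32 + 16 + 4 + 2 = 54 (decimal)
Convert 1 one (place-value notation) → 1 (decimal)
Compute 54 × 1 = 54
54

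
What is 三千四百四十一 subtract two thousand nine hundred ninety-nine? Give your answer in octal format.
Convert 三千四百四十一 (Chinese numeral) → 3×1000 + 4×100 + 4×10 + 1 = 3441 (decimal)
Convert two thousand nine hundred ninety-nine (English words) → 2×1000 + 9×100 + 99 = 2999 (decimal)
Compute 3441 - 2999 = 442
Convert 442 (decimal) → 442 = 6×64 + 7×8 + 2 → 0o672 (octal)
0o672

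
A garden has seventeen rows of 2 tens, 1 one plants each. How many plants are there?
Convert 2 tens, 1 one (place-value notation) → 2×10 + 1 = 21 (decimal)
Convert seventeen (English words) → 17 (decimal)
Compute 21 × 17 = 357
357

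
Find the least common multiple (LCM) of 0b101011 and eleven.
Convert 0b101011 (binary) → 32 + 8 + 2 + 1 = 43 (decimal)
Convert eleven (English words) → 11 (decimal)
Compute lcm(43, 11) = 473
473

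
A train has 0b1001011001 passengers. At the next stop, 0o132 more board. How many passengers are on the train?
Convert 0b1001011001 (binary) → 512 + 64 + 16 + 8 + 1 = 601 (decimal)
Convert 0o132 (octal) → 1×64 + 3×8 + 2 = 90 (decimal)
Compute 601 + 90 = 691
691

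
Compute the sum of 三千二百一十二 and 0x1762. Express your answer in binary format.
Convert 三千二百一十二 (Chinese numeral) → 3×1000 + 2×100 + 1×10 + 2 = 3212 (decimal)
Convert 0x1762 (hexadecimal) → 1×4096 + 7×256 + 6×16 + 2 = 5986 (decimal)
Compute 3212 + 5986 = 9198
Convert 9198 (decimal) → 9198 = 8192 + 512 + 256 + 128 + 64 + 32 + 8 + 4 + 2 → 0b10001111101110 (binary)
0b10001111101110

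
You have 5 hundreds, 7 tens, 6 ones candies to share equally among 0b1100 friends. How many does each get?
Convert 5 hundreds, 7 tens, 6 ones (place-value notation) → 5×100 + 7×10 + 6 = 576 (decimal)
Convert 0b1100 (binary) → 8 + 4 = 12 (decimal)
Compute 576 ÷ 12 = 48
48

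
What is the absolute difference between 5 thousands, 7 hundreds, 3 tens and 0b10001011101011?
Convert 5 thousands, 7 hundreds, 3 tens (place-value notation) → 5×1000 + 7×100 + 3×10 = 5730 (decimal)
Convert 0b10001011101011 (binary) → 8192 + 512 + 128 + 64 + 32 + 8 + 2 + 1 = 8939 (decimal)
Compute |5730 - 8939| = 3209
3209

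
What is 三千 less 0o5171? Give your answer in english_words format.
Convert 三千 (Chinese numeral) → 3×1000 = 3000 (decimal)
Convert 0o5171 (octal) → 5×512 + 1×64 + 7×8 + 1 = 2681 (decimal)
Compute 3000 - 2681 = 319
Convert 319 (decimal) → 319 = 3×100 + 19 → three hundred nineteen (English words)
three hundred nineteen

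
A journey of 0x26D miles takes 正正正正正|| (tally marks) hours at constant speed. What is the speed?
Convert 0x26D (hexadecimal) → 2×256 + 6×16 + 13 = 621 (decimal)
Convert 正正正正正|| (tally marks) → 5 + 5 + 5 + 5 + 5 + 2 = 27 (decimal)
Compute 621 ÷ 27 = 23
23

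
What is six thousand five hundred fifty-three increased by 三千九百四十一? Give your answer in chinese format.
Convert six thousand five hundred fifty-three (English words) → 6×1000 + 5×100 + 53 = 6553 (decimal)
Convert 三千九百四十一 (Chinese numeral) → 3×1000 + 9×100 + 4×10 + 1 = 3941 (decimal)
Compute 6553 + 3941 = 10494
Convert 10494 (decimal) → 10494 = 1×10000 + 4×100 + 9×10 + 4 → 一万零四百九十四 (Chinese numeral)
一万零四百九十四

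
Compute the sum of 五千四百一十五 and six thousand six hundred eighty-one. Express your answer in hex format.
Convert 五千四百一十五 (Chinese numeral) → 5×1000 + 4×100 + 1×10 + 5 = 5415 (decimal)
Convert six thousand six hundred eighty-one (English words) → 6×1000 + 6×100 + 81 = 6681 (decimal)
Compute 5415 + 6681 = 12096
Convert 12096 (decimal) → 12096 = 2×4096 + 15×256 + 4×16 → 0x2F40 (hexadecimal)
0x2F40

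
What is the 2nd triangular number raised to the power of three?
Convert the 2nd triangular number (triangular index) → 2×3/2 = 3 (decimal)
Convert three (English words) → 3 (decimal)
Compute 3 ^ 3 = 27
27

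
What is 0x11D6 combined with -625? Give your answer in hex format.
Convert 0x11D6 (hexadecimal) → 1×4096 + 1×256 + 13×16 + 6 = 4566 (decimal)
Compute 4566 + -625 = 3941
Convert 3941 (decimal) → 3941 = 15×256 + 6×16 + 5 → 0xF65 (hexadecimal)
0xF65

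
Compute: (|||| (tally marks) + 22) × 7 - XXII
Convert |||| (tally marks) → 4 (decimal)
Convert XXII (Roman numeral) → 10 + 10 + 1 + 1 = 22 (decimal)
Expression in decimal: (4 + 22) × 7 - 22
Parentheses first: 4 + 22 = 26
Multiply: 26 × 7 = 182
Subtract: 182 - 22 = 160
160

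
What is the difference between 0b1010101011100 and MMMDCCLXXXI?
Convert 0b1010101011100 (binary) → 4096 + 1024 + 256 + 64 + 16 + 8 + 4 = 5468 (decimal)
Convert MMMDCCLXXXI (Roman numeral) → 1000 + 1000 + 1000 + 500 + 100 + 100 + 50 + 10 + 10 + 10 + 1 = 3781 (decimal)
Difference: |5468 - 3781| = 1687
1687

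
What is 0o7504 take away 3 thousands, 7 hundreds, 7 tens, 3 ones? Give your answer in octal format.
Convert 0o7504 (octal) → 7×512 + 5×64 + 4 = 3908 (decimal)
Convert 3 thousands, 7 hundreds, 7 tens, 3 ones (place-value notation) → 3×1000 + 7×100 + 7×10 + 3 = 3773 (decimal)
Compute 3908 - 3773 = 135
Convert 135 (decimal) → 135 = 2×64 + 7 → 0o207 (octal)
0o207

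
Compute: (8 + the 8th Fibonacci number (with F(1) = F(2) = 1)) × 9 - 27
Convert the 8th Fibonacci number (with F(1) = F(2) = 1) (Fibonacci index) → 1, 1, 2, 3, 5, 8, 13, 21 → 21 (decimal)
Expression in decimal: (8 + 21) × 9 - 27
Parentheses first: 8 + 21 = 29
Multiply: 29 × 9 = 261
Subtract: 261 - 27 = 234
234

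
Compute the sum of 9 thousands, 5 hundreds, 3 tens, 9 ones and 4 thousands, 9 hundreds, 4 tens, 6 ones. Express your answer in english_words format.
Convert 9 thousands, 5 hundreds, 3 tens, 9 ones (place-value notation) → 9×1000 + 5×100 + 3×10 + 9 = 9539 (decimal)
Convert 4 thousands, 9 hundreds, 4 tens, 6 ones (place-value notation) → 4×1000 + 9×100 + 4×10 + 6 = 4946 (decimal)
Compute 9539 + 4946 = 14485
Convert 14485 (decimal) → 14485 = 14×1000 + 4×100 + 85 → fourteen thousand four hundred eighty-five (English words)
fourteen thousand four hundred eighty-five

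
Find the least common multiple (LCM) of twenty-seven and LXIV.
Convert twenty-seven (English words) → 27 (decimal)
Convert LXIV (Roman numeral) → 50 + 10 + 4 = 64 (decimal)
Compute lcm(27, 64) = 1728
1728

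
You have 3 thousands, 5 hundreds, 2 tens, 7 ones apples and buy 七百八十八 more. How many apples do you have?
Convert 3 thousands, 5 hundreds, 2 tens, 7 ones (place-value notation) → 3×1000 + 5×100 + 2×10 + 7 = 3527 (decimal)
Convert 七百八十八 (Chinese numeral) → 7×100 + 8×10 + 8 = 788 (decimal)
Compute 3527 + 788 = 4315
4315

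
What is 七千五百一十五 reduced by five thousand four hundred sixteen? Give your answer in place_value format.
Convert 七千五百一十五 (Chinese numeral) → 7×1000 + 5×100 + 1×10 + 5 = 7515 (decimal)
Convert five thousand four hundred sixteen (English words) → 5×1000 + 4×100 + 16 = 5416 (decimal)
Compute 7515 - 5416 = 2099
Convert 2099 (decimal) → 2099 = 2×1000 + 9×10 + 9 → 2 thousands, 9 tens, 9 ones (place-value notation)
2 thousands, 9 tens, 9 ones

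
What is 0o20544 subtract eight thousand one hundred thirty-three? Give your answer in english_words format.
Convert 0o20544 (octal) → 2×4096 + 5×64 + 4×8 + 4 = 8548 (decimal)
Convert eight thousand one hundred thirty-three (English words) → 8×1000 + 1×100 + 33 = 8133 (decimal)
Compute 8548 - 8133 = 415
Convert 415 (decimal) → 415 = 4×100 + 15 → four hundred fifteen (English words)
four hundred fifteen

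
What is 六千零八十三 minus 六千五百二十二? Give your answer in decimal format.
Convert 六千零八十三 (Chinese numeral) → 6×1000 + 8×10 + 3 = 6083 (decimal)
Convert 六千五百二十二 (Chinese numeral) → 6×1000 + 5×100 + 2×10 + 2 = 6522 (decimal)
Compute 6083 - 6522 = -439
-439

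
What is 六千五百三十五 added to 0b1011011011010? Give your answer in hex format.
Convert 六千五百三十五 (Chinese numeral) → 6×1000 + 5×100 + 3×10 + 5 = 6535 (decimal)
Convert 0b1011011011010 (binary) → 4096 + 1024 + 512 + 128 + 64 + 16 + 8 + 2 = 5850 (decimal)
Compute 6535 + 5850 = 12385
Convert 12385 (decimal) → 12385 = 3×4096 + 6×16 + 1 → 0x3061 (hexadecimal)
0x3061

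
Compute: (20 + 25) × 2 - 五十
Convert 五十 (Chinese numeral) → 5×10 = 50 (decimal)
Expression in decimal: (20 + 25) × 2 - 50
Parentheses first: 20 + 25 = 45
Multiply: 45 × 2 = 90
Subtract: 90 - 50 = 40
40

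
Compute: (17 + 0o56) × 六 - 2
Convert 0o56 (octal) → 5×8 + 6 = 46 (decimal)
Convert 六 (Chinese numeral) → 6 (decimal)
Expression in decimal: (17 + 46) × 6 - 2
Parentheses first: 17 + 46 = 63
Multiply: 63 × 6 = 378
Subtract: 378 - 2 = 376
376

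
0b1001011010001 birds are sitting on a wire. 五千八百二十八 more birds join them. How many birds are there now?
Convert 0b1001011010001 (binary) → 4096 + 512 + 128 + 64 + 16 + 1 = 4817 (decimal)
Convert 五千八百二十八 (Chinese numeral) → 5×1000 + 8×100 + 2×10 + 8 = 5828 (decimal)
Compute 4817 + 5828 = 10645
10645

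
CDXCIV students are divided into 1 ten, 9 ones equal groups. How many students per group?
Convert CDXCIV (Roman numeral) → 400 + 90 + 4 = 494 (decimal)
Convert 1 ten, 9 ones (place-value notation) → 1×10 + 9 = 19 (decimal)
Compute 494 ÷ 19 = 26
26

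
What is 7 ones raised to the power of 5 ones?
Convert 7 ones (place-value notation) → 7 (decimal)
Convert 5 ones (place-value notation) → 5 (decimal)
Compute 7 ^ 5 = 16807
16807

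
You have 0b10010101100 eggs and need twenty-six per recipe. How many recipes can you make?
Convert 0b10010101100 (binary) → 1024 + 128 + 32 + 8 + 4 = 1196 (decimal)
Convert twenty-six (English words) → 26 (decimal)
Compute 1196 ÷ 26 = 46
46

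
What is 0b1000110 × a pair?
Convert 0b1000110 (binary) → 64 + 4 + 2 = 70 (decimal)
Convert a pair (colloquial) → 2 (decimal)
Compute 70 × 2 = 140
140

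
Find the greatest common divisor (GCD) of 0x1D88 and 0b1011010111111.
Convert 0x1D88 (hexadecimal) → 1×4096 + 13×256 + 8×16 + 8 = 7560 (decimal)
Convert 0b1011010111111 (binary) → 4096 + 1024 + 512 + 128 + 32 + 16 + 8 + 4 + 2 + 1 = 5823 (decimal)
Compute gcd(7560, 5823) = 9
9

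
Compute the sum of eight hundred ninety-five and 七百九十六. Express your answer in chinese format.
Convert eight hundred ninety-five (English words) → 8×100 + 95 = 895 (decimal)
Convert 七百九十六 (Chinese numeral) → 7×100 + 9×10 + 6 = 796 (decimal)
Compute 895 + 796 = 1691
Convert 1691 (decimal) → 1691 = 1×1000 + 6×100 + 9×10 + 1 → 一千六百九十一 (Chinese numeral)
一千六百九十一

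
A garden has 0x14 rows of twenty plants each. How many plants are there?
Convert twenty (English words) → 20 (decimal)
Convert 0x14 (hexadecimal) → 1×16 + 4 = 20 (decimal)
Compute 20 × 20 = 400
400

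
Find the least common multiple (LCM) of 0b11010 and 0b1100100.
Convert 0b11010 (binary) → 16 + 8 + 2 = 26 (decimal)
Convert 0b1100100 (binary) → 64 + 32 + 4 = 100 (decimal)
Compute lcm(26, 100) = 1300
1300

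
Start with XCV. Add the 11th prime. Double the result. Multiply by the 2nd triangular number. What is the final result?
Convert XCV (Roman numeral) → 90 + 5 = 95 (decimal)
Start: 95
Convert the 11th prime (prime index) → 31 (decimal)
95 + 31 = 126
126 × 2 = 252
Convert the 2nd triangular number (triangular index) → 2×3/2 = 3 (decimal)
252 × 3 = 756
756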